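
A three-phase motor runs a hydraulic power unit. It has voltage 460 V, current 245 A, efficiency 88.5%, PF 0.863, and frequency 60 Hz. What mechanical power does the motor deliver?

149 kW

P_in = √3·V·I·cosφ = 1.732 × 460 × 245 × 0.863 = 168454 W
P_out = η·P_in = 0.885 × 168454 = 149082 W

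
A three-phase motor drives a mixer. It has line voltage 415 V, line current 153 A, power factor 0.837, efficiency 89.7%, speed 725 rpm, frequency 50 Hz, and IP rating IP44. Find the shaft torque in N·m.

P_in = √3·V·I·cosφ = 1.732 × 415 × 153 × 0.837 = 92048 W
P_out = η·P_in = 0.897 × 92048 = 82567 W
n = 725 rpm
ω = 2π×725/60 = 75.92 rad/s
τ = P_out/ω = 82567/75.92 = 1090 N·m

1090 N·m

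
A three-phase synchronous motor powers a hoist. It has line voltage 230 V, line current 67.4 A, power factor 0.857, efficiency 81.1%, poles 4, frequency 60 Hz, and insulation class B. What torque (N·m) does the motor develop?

P_in = √3·V·I·cosφ = 1.732 × 230 × 67.4 × 0.857 = 23010 W
P_out = η·P_in = 0.811 × 23010 = 18661 W
n = n_s = 120×60/4 = 1800 rpm (synchronous)
ω = 2π×1800/60 = 188.5 rad/s
τ = P_out/ω = 18661/188.5 = 99 N·m

99 N·m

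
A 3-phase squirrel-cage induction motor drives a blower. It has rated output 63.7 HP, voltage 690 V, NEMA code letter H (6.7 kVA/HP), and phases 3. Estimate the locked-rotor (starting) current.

357 A

S_LR = 6.7 × 63.7 = 426.79 kVA
I_LR = S_LR/(√3·V_L) = 426790/(1.732×690) = 357 A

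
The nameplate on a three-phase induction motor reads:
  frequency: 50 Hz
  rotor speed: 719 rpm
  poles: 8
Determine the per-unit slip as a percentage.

n_s = 120f/p = 120×50/8 = 750 rpm
s = (n_s − n)/n_s = (750 − 719)/750 = 0.0413

4.13 %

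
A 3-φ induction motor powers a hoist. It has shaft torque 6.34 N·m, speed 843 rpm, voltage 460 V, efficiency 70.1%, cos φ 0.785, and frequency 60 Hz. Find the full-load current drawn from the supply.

1.28 A

ω = 2π×843/60 = 88.28 rad/s; P_out = τω = 6.34 × 88.28 = 560 W
P_in = P_out / η = 560 / 0.701 = 799 W
I_L = P_in / (√3·V_L·cosφ) = 799 / (1.732 × 460 × 0.785) = 1.28 A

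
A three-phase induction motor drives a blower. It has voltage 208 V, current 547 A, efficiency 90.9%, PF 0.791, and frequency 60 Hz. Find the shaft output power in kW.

P_in = √3·V·I·cosφ = 1.732 × 208 × 547 × 0.791 = 155874 W
P_out = η·P_in = 0.909 × 155874 = 141689 W

142 kW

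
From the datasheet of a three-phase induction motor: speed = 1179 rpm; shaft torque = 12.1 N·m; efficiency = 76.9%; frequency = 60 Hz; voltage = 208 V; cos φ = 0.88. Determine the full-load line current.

6.13 A

ω = 2π×1179/60 = 123.5 rad/s; P_out = τω = 12.1 × 123.5 = 1494 W
P_in = P_out / η = 1494 / 0.769 = 1943 W
I_L = P_in / (√3·V_L·cosφ) = 1943 / (1.732 × 208 × 0.88) = 6.13 A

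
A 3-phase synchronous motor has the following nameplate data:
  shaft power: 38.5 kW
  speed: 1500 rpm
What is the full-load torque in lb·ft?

181 lb·ft

ω = 2π × 1500/60 = 157.1 rad/s
τ = P/ω = 38500/157.1 = 245.1 N·m
In lb·ft: 245.1/1.356 = 181 lb·ft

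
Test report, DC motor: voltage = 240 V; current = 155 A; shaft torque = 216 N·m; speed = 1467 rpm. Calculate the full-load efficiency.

89.2 %

ω = 2π × 1467/60 = 153.6 rad/s; P_out = τω = 216 × 153.6 = 33178 W
P_in = V·I = 240 × 155 = 37200 W
η = P_out / P_in = 33178 / 37200 = 0.892 = 89.2%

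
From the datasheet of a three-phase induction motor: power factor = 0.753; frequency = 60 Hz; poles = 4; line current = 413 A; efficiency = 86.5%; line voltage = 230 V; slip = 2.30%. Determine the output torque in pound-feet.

429 lb·ft

P_in = √3·V·I·cosφ = 1.732 × 230 × 413 × 0.753 = 123886 W
P_out = η·P_in = 0.865 × 123886 = 107161 W
n_s = 120×60/4 = 1800 rpm; n = 1800×(1−0.023) = 1759 rpm
ω = 2π×1759/60 = 184.2 rad/s
τ = P_out/ω = 107161/184.2 = 581.8 N·m
In lb·ft: 581.8/1.356 = 429 lb·ft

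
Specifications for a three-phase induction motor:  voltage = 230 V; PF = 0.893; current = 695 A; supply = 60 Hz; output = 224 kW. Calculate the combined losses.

P_in = √3·V·I·cosφ = 1.732×230×695×0.893 = 247236 W
P_out = 224000 W
Losses = P_in − P_out = 247236 − 224000 = 23236 W

23200 W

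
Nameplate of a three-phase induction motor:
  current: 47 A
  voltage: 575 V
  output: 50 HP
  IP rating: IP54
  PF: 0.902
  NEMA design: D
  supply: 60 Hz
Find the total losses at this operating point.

P_in = √3·V·I·cosφ = 1.732×575×47×0.902 = 42220 W
P_out = 50×746 = 37300 W
Losses = P_in − P_out = 42220 − 37300 = 4920 W

4920 W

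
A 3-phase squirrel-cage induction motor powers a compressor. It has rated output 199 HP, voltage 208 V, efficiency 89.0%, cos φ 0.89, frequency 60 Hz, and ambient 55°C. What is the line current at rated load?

520 A

P_out = 199 × 746 = 148454 W
P_in = P_out / η = 148454 / 0.890 = 166802 W
I_L = P_in / (√3·V_L·cosφ) = 166802 / (1.732 × 208 × 0.89) = 520 A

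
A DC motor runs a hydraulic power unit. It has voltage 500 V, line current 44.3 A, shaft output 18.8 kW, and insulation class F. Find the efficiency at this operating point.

P_out = 18.8 kW = 18800 W
P_in = V·I = 500 × 44.3 = 22150 W
η = P_out / P_in = 18800 / 22150 = 0.849 = 84.9%

84.9 %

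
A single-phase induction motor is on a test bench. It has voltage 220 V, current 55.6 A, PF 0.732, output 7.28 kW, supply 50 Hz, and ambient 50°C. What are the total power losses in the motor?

P_in = V·I·cosφ = 220×55.6×0.732 = 8954 W
P_out = 7280 W
Losses = P_in − P_out = 8954 − 7280 = 1674 W

1670 W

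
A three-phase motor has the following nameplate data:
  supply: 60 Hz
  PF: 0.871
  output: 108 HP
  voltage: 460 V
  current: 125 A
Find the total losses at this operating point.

P_in = √3·V·I·cosφ = 1.732×460×125×0.871 = 86743 W
P_out = 108×746 = 80568 W
Losses = P_in − P_out = 86743 − 80568 = 6175 W

6.18 kW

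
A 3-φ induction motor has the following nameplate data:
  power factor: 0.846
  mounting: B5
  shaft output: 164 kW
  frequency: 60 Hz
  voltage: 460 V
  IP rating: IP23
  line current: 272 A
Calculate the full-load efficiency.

89.5 %

P_out = 164 kW = 164000 W
P_in = √3·V_L·I_L·cosφ = 1.732 × 460 × 272 × 0.846 = 183335 W
η = P_out / P_in = 164000 / 183335 = 0.895 = 89.5%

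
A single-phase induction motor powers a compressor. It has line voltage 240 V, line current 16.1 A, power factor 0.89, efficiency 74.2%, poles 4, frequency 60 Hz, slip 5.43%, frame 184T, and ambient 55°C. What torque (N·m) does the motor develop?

14.3 N·m

P_in = V·I·cosφ = 240 × 16.1 × 0.89 = 3439 W
P_out = η·P_in = 0.742 × 3439 = 2552 W
n_s = 120×60/4 = 1800 rpm; n = 1800×(1−0.0543) = 1702 rpm
ω = 2π×1702/60 = 178.2 rad/s
τ = P_out/ω = 2552/178.2 = 14.3 N·m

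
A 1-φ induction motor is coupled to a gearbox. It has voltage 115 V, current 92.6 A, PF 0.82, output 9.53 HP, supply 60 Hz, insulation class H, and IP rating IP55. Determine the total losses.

1.62 kW

P_in = V·I·cosφ = 115×92.6×0.82 = 8732 W
P_out = 9.53×746 = 7109 W
Losses = P_in − P_out = 8732 − 7109 = 1623 W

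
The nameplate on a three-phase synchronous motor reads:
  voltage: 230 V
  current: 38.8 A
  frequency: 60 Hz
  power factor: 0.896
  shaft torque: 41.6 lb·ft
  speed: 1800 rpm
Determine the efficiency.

76.8 %

τ = 41.6 lb·ft × 1.356 = 56.41 N·m
ω = 2π × 1800/60 = 188.5 rad/s; P_out = τω = 56.41 × 188.5 = 10633 W
P_in = √3·V_L·I_L·cosφ = 1.732 × 230 × 38.8 × 0.896 = 13849 W
η = P_out / P_in = 10633 / 13849 = 0.768 = 76.8%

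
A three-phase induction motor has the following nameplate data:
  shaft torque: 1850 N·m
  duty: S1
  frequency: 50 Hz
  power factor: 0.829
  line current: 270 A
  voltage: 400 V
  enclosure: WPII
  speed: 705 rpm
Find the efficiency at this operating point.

88.1 %

ω = 2π × 705/60 = 73.83 rad/s; P_out = τω = 1850 × 73.83 = 136586 W
P_in = √3·V_L·I_L·cosφ = 1.732 × 400 × 270 × 0.829 = 155069 W
η = P_out / P_in = 136586 / 155069 = 0.881 = 88.1%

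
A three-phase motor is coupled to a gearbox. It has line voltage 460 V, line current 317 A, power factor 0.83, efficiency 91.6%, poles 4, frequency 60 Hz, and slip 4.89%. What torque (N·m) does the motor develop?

1070 N·m

P_in = √3·V·I·cosφ = 1.732 × 460 × 317 × 0.83 = 209625 W
P_out = η·P_in = 0.916 × 209625 = 192017 W
n_s = 120×60/4 = 1800 rpm; n = 1800×(1−0.0489) = 1712 rpm
ω = 2π×1712/60 = 179.3 rad/s
τ = P_out/ω = 192017/179.3 = 1070 N·m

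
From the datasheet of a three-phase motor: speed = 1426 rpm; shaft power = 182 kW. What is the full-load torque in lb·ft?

ω = 2π × 1426/60 = 149.3 rad/s
τ = P/ω = 182000/149.3 = 1219 N·m
In lb·ft: 1219/1.356 = 899 lb·ft

899 lb·ft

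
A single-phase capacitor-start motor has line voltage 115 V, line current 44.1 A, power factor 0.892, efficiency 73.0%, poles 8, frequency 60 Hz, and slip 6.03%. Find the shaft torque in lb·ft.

P_in = V·I·cosφ = 115 × 44.1 × 0.892 = 4524 W
P_out = η·P_in = 0.73 × 4524 = 3303 W
n_s = 120×60/8 = 900 rpm; n = 900×(1−0.0603) = 846 rpm
ω = 2π×846/60 = 88.59 rad/s
τ = P_out/ω = 3303/88.59 = 37.28 N·m
In lb·ft: 37.28/1.356 = 27.5 lb·ft

27.5 lb·ft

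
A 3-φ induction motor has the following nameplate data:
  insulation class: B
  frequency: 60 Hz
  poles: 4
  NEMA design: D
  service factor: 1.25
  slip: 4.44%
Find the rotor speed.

n_s = 120f/p = 120×60/4 = 1800 rpm
n = n_s(1 − s) = 1800 × (1 − 0.0444) = 1720 rpm

1720 rpm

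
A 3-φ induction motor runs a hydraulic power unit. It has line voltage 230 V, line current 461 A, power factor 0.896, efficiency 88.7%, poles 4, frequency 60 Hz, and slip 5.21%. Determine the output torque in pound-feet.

602 lb·ft

P_in = √3·V·I·cosφ = 1.732 × 230 × 461 × 0.896 = 164545 W
P_out = η·P_in = 0.887 × 164545 = 145951 W
n_s = 120×60/4 = 1800 rpm; n = 1800×(1−0.0521) = 1706 rpm
ω = 2π×1706/60 = 178.7 rad/s
τ = P_out/ω = 145951/178.7 = 816.7 N·m
In lb·ft: 816.7/1.356 = 602 lb·ft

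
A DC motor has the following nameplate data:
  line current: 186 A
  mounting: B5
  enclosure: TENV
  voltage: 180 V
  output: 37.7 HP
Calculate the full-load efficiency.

84.0 %

P_out = 37.7 × 746 = 28124 W
P_in = V·I = 180 × 186 = 33480 W
η = P_out / P_in = 28124 / 33480 = 0.840 = 84.0%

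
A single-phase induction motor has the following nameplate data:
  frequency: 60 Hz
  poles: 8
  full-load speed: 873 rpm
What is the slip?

3.00 %

n_s = 120f/p = 120×60/8 = 900 rpm
s = (n_s − n)/n_s = (900 − 873)/900 = 0.0300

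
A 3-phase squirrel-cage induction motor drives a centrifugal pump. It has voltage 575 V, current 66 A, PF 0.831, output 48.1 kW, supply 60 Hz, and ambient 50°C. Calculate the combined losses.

P_in = √3·V·I·cosφ = 1.732×575×66×0.831 = 54621 W
P_out = 48100 W
Losses = P_in − P_out = 54621 − 48100 = 6521 W

6.52 kW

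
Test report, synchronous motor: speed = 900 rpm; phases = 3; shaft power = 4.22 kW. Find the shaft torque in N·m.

44.8 N·m

ω = 2π × 900/60 = 94.25 rad/s
τ = P/ω = 4220/94.25 = 44.8 N·m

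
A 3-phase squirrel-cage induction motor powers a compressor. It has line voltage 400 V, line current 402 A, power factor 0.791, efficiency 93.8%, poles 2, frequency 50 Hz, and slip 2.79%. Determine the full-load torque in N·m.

677 N·m

P_in = √3·V·I·cosφ = 1.732 × 400 × 402 × 0.791 = 220298 W
P_out = η·P_in = 0.938 × 220298 = 206640 W
n_s = 120×50/2 = 3000 rpm; n = 3000×(1−0.0279) = 2916 rpm
ω = 2π×2916/60 = 305.4 rad/s
τ = P_out/ω = 206640/305.4 = 677 N·m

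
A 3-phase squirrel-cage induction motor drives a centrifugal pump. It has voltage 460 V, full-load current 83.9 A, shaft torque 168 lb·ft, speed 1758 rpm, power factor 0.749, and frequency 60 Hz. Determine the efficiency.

83.8 %

τ = 168 lb·ft × 1.356 = 227.8 N·m
ω = 2π × 1758/60 = 184.1 rad/s; P_out = τω = 227.8 × 184.1 = 41938 W
P_in = √3·V_L·I_L·cosφ = 1.732 × 460 × 83.9 × 0.749 = 50067 W
η = P_out / P_in = 41938 / 50067 = 0.838 = 83.8%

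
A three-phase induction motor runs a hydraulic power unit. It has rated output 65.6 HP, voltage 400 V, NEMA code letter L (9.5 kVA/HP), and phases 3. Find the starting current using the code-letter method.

900 A

S_LR = 9.5 × 65.6 = 623.2 kVA
I_LR = S_LR/(√3·V_L) = 623200/(1.732×400) = 900 A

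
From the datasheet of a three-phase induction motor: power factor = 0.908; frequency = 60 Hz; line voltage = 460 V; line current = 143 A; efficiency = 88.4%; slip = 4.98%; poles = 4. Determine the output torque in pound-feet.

377 lb·ft

P_in = √3·V·I·cosφ = 1.732 × 460 × 143 × 0.908 = 103449 W
P_out = η·P_in = 0.884 × 103449 = 91449 W
n_s = 120×60/4 = 1800 rpm; n = 1800×(1−0.0498) = 1710 rpm
ω = 2π×1710/60 = 179.1 rad/s
τ = P_out/ω = 91449/179.1 = 510.6 N·m
In lb·ft: 510.6/1.356 = 377 lb·ft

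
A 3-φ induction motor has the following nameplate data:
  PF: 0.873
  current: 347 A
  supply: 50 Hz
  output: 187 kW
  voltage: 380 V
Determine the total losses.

12.4 kW

P_in = √3·V·I·cosφ = 1.732×380×347×0.873 = 199377 W
P_out = 187000 W
Losses = P_in − P_out = 199377 − 187000 = 12377 W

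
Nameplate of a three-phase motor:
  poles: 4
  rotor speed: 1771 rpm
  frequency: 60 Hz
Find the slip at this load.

n_s = 120f/p = 120×60/4 = 1800 rpm
s = (n_s − n)/n_s = (1800 − 1771)/1800 = 0.0161

1.6 %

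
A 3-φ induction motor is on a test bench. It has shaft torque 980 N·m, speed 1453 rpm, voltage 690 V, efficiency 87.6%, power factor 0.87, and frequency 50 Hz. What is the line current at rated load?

ω = 2π×1453/60 = 152.2 rad/s; P_out = τω = 980 × 152.2 = 149156 W
P_in = P_out / η = 149156 / 0.876 = 170269 W
I_L = P_in / (√3·V_L·cosφ) = 170269 / (1.732 × 690 × 0.87) = 164 A

164 A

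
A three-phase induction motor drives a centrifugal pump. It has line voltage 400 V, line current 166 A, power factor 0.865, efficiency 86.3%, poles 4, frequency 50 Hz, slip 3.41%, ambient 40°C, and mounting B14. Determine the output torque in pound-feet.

417 lb·ft

P_in = √3·V·I·cosφ = 1.732 × 400 × 166 × 0.865 = 99479 W
P_out = η·P_in = 0.863 × 99479 = 85850 W
n_s = 120×50/4 = 1500 rpm; n = 1500×(1−0.0341) = 1449 rpm
ω = 2π×1449/60 = 151.7 rad/s
τ = P_out/ω = 85850/151.7 = 565.9 N·m
In lb·ft: 565.9/1.356 = 417 lb·ft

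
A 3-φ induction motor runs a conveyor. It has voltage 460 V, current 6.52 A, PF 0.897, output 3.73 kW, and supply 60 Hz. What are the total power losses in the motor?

P_in = √3·V·I·cosφ = 1.732×460×6.52×0.897 = 4660 W
P_out = 3730 W
Losses = P_in − P_out = 4660 − 3730 = 930 W

930 W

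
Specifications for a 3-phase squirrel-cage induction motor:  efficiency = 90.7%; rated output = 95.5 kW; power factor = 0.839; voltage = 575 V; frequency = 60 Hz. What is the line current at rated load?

126 A

P_out = 95.5 kW = 95500 W
P_in = P_out / η = 95500 / 0.907 = 105292 W
I_L = P_in / (√3·V_L·cosφ) = 105292 / (1.732 × 575 × 0.839) = 126 A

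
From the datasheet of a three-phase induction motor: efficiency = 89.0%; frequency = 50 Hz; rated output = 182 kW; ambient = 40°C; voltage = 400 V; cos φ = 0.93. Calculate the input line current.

P_out = 182 kW = 182000 W
P_in = P_out / η = 182000 / 0.890 = 204494 W
I_L = P_in / (√3·V_L·cosφ) = 204494 / (1.732 × 400 × 0.93) = 317 A

317 A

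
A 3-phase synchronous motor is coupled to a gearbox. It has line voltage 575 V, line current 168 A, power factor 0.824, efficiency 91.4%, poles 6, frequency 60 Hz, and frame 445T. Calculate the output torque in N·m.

1000 N·m

P_in = √3·V·I·cosφ = 1.732 × 575 × 168 × 0.824 = 137864 W
P_out = η·P_in = 0.914 × 137864 = 126008 W
n = n_s = 120×60/6 = 1200 rpm (synchronous)
ω = 2π×1200/60 = 125.7 rad/s
τ = P_out/ω = 126008/125.7 = 1000 N·m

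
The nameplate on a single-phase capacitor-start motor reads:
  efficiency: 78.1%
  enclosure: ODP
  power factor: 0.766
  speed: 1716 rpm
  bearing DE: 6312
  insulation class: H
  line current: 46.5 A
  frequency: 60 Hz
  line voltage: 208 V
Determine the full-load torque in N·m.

P_in = V·I·cosφ = 208 × 46.5 × 0.766 = 7409 W
P_out = η·P_in = 0.781 × 7409 = 5786 W
n = 1716 rpm
ω = 2π×1716/60 = 179.7 rad/s
τ = P_out/ω = 5786/179.7 = 32.2 N·m

32.2 N·m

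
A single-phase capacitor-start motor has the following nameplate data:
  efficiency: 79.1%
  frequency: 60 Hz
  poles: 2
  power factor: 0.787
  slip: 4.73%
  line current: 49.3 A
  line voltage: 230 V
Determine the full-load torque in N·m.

19.7 N·m

P_in = V·I·cosφ = 230 × 49.3 × 0.787 = 8924 W
P_out = η·P_in = 0.791 × 8924 = 7059 W
n_s = 120×60/2 = 3600 rpm; n = 3600×(1−0.0473) = 3430 rpm
ω = 2π×3430/60 = 359.2 rad/s
τ = P_out/ω = 7059/359.2 = 19.7 N·m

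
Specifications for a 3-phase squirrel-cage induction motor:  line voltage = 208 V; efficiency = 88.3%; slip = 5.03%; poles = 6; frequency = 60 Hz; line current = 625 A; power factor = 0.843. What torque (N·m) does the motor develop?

P_in = √3·V·I·cosφ = 1.732 × 208 × 625 × 0.843 = 189810 W
P_out = η·P_in = 0.883 × 189810 = 167602 W
n_s = 120×60/6 = 1200 rpm; n = 1200×(1−0.0503) = 1140 rpm
ω = 2π×1140/60 = 119.4 rad/s
τ = P_out/ω = 167602/119.4 = 1400 N·m

1400 N·m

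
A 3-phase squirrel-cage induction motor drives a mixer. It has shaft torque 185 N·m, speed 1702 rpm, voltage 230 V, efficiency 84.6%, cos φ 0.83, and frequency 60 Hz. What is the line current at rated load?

ω = 2π×1702/60 = 178.2 rad/s; P_out = τω = 185 × 178.2 = 32967 W
P_in = P_out / η = 32967 / 0.846 = 38968 W
I_L = P_in / (√3·V_L·cosφ) = 38968 / (1.732 × 230 × 0.83) = 118 A

118 A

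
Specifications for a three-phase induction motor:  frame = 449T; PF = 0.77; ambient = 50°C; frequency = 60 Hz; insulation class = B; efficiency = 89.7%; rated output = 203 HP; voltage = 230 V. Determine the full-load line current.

P_out = 203 × 746 = 151438 W
P_in = P_out / η = 151438 / 0.897 = 168827 W
I_L = P_in / (√3·V_L·cosφ) = 168827 / (1.732 × 230 × 0.77) = 550 A

550 A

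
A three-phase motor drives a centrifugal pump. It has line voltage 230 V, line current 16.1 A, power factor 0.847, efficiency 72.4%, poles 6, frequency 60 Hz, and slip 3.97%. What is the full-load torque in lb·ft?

P_in = √3·V·I·cosφ = 1.732 × 230 × 16.1 × 0.847 = 5432 W
P_out = η·P_in = 0.724 × 5432 = 3933 W
n_s = 120×60/6 = 1200 rpm; n = 1200×(1−0.0397) = 1152 rpm
ω = 2π×1152/60 = 120.6 rad/s
τ = P_out/ω = 3933/120.6 = 32.61 N·m
In lb·ft: 32.61/1.356 = 24 lb·ft

24 lb·ft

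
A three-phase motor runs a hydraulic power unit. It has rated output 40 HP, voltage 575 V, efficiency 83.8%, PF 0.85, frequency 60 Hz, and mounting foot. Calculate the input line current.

P_out = 40 × 746 = 29840 W
P_in = P_out / η = 29840 / 0.838 = 35609 W
I_L = P_in / (√3·V_L·cosφ) = 35609 / (1.732 × 575 × 0.85) = 42.1 A

42.1 A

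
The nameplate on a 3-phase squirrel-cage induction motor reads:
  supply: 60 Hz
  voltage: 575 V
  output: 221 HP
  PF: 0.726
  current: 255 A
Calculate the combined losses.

P_in = √3·V·I·cosφ = 1.732×575×255×0.726 = 184371 W
P_out = 221×746 = 164866 W
Losses = P_in − P_out = 184371 − 164866 = 19505 W

19.5 kW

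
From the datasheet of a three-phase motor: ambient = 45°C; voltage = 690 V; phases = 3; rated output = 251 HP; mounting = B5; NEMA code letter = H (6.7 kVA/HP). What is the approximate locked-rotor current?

1410 A

S_LR = 6.7 × 251 = 1681.7 kVA
I_LR = S_LR/(√3·V_L) = 1681700/(1.732×690) = 1410 A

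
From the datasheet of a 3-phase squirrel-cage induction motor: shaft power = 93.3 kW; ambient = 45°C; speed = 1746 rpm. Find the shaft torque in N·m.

510 N·m

ω = 2π × 1746/60 = 182.8 rad/s
τ = P/ω = 93300/182.8 = 510 N·m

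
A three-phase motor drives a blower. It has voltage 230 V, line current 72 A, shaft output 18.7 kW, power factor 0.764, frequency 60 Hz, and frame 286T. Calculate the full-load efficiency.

P_out = 18.7 kW = 18700 W
P_in = √3·V_L·I_L·cosφ = 1.732 × 230 × 72 × 0.764 = 21913 W
η = P_out / P_in = 18700 / 21913 = 0.853 = 85.3%

85.3 %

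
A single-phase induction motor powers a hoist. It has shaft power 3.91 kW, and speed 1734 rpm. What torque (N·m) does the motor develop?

21.5 N·m

ω = 2π × 1734/60 = 181.6 rad/s
τ = P/ω = 3910/181.6 = 21.5 N·m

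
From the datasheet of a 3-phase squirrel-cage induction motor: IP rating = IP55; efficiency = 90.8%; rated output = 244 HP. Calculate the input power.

P_out = 244 × 746 = 182024 W
P_in = P_out/η = 182024/0.908 = 200467 W = 200 kW

200 kW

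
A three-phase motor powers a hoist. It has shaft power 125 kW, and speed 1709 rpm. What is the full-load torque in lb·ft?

515 lb·ft

ω = 2π × 1709/60 = 179 rad/s
τ = P/ω = 125000/179 = 698.3 N·m
In lb·ft: 698.3/1.356 = 515 lb·ft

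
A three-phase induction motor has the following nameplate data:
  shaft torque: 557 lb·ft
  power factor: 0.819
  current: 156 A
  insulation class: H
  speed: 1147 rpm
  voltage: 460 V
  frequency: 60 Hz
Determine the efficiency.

τ = 557 lb·ft × 1.356 = 755.3 N·m
ω = 2π × 1147/60 = 120.1 rad/s; P_out = τω = 755.3 × 120.1 = 90712 W
P_in = √3·V_L·I_L·cosφ = 1.732 × 460 × 156 × 0.819 = 101792 W
η = P_out / P_in = 90712 / 101792 = 0.891 = 89.1%

89.1 %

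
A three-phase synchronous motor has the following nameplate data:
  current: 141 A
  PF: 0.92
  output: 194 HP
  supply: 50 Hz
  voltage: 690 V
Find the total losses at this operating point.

P_in = √3·V·I·cosφ = 1.732×690×141×0.92 = 155026 W
P_out = 194×746 = 144724 W
Losses = P_in − P_out = 155026 − 144724 = 10302 W

10300 W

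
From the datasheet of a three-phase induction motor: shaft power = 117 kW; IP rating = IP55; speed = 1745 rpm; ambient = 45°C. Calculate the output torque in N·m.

640 N·m

ω = 2π × 1745/60 = 182.7 rad/s
τ = P/ω = 117000/182.7 = 640 N·m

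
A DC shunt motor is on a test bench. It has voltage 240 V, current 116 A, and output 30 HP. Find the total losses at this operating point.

5460 W

P_in = V·I = 240×116 = 27840 W
P_out = 30×746 = 22380 W
Losses = P_in − P_out = 27840 − 22380 = 5460 W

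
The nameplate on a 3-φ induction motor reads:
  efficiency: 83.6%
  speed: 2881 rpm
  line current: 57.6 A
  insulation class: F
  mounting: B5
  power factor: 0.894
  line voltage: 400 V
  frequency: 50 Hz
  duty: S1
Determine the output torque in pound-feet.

72.9 lb·ft

P_in = √3·V·I·cosφ = 1.732 × 400 × 57.6 × 0.894 = 35675 W
P_out = η·P_in = 0.836 × 35675 = 29824 W
n = 2881 rpm
ω = 2π×2881/60 = 301.7 rad/s
τ = P_out/ω = 29824/301.7 = 98.85 N·m
In lb·ft: 98.85/1.356 = 72.9 lb·ft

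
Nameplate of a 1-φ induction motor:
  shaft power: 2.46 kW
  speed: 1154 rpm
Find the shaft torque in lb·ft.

15 lb·ft

ω = 2π × 1154/60 = 120.8 rad/s
τ = P/ω = 2460/120.8 = 20.36 N·m
In lb·ft: 20.36/1.356 = 15 lb·ft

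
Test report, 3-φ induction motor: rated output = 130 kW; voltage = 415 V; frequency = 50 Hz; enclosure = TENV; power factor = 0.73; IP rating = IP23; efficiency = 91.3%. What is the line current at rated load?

P_out = 130 kW = 130000 W
P_in = P_out / η = 130000 / 0.913 = 142388 W
I_L = P_in / (√3·V_L·cosφ) = 142388 / (1.732 × 415 × 0.73) = 271 A

271 A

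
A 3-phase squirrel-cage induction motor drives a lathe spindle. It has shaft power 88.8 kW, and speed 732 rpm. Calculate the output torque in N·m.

ω = 2π × 732/60 = 76.65 rad/s
τ = P/ω = 88800/76.65 = 1160 N·m

1160 N·m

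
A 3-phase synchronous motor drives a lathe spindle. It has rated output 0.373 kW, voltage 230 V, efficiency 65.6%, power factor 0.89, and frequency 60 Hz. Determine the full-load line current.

1.6 A

P_out = 0.373 kW = 373 W
P_in = P_out / η = 373 / 0.656 = 569 W
I_L = P_in / (√3·V_L·cosφ) = 569 / (1.732 × 230 × 0.89) = 1.6 A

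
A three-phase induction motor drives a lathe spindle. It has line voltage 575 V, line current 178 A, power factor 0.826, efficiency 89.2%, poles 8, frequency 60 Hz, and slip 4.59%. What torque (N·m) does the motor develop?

P_in = √3·V·I·cosφ = 1.732 × 575 × 178 × 0.826 = 146425 W
P_out = η·P_in = 0.892 × 146425 = 130611 W
n_s = 120×60/8 = 900 rpm; n = 900×(1−0.0459) = 859 rpm
ω = 2π×859/60 = 89.95 rad/s
τ = P_out/ω = 130611/89.95 = 1450 N·m

1450 N·m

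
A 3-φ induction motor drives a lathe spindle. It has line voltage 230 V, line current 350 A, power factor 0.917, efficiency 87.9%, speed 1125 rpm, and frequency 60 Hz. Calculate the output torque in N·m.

954 N·m

P_in = √3·V·I·cosφ = 1.732 × 230 × 350 × 0.917 = 127854 W
P_out = η·P_in = 0.879 × 127854 = 112384 W
n = 1125 rpm
ω = 2π×1125/60 = 117.8 rad/s
τ = P_out/ω = 112384/117.8 = 954 N·m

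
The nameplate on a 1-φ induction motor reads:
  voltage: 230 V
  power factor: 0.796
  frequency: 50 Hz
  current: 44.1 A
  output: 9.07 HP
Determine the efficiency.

83.8 %

P_out = 9.07 × 746 = 6766 W
P_in = V·I·cosφ = 230 × 44.1 × 0.796 = 8074 W
η = P_out / P_in = 6766 / 8074 = 0.838 = 83.8%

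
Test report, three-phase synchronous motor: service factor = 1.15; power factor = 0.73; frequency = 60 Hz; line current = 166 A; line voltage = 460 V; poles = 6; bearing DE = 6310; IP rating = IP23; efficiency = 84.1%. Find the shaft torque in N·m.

P_in = √3·V·I·cosφ = 1.732 × 460 × 166 × 0.73 = 96547 W
P_out = η·P_in = 0.841 × 96547 = 81196 W
n = n_s = 120×60/6 = 1200 rpm (synchronous)
ω = 2π×1200/60 = 125.7 rad/s
τ = P_out/ω = 81196/125.7 = 646 N·m

646 N·m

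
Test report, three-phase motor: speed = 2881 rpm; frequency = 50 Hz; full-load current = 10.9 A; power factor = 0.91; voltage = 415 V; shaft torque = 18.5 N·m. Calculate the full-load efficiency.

ω = 2π × 2881/60 = 301.7 rad/s; P_out = τω = 18.5 × 301.7 = 5581 W
P_in = √3·V_L·I_L·cosφ = 1.732 × 415 × 10.9 × 0.91 = 7130 W
η = P_out / P_in = 5581 / 7130 = 0.783 = 78.3%

78.3 %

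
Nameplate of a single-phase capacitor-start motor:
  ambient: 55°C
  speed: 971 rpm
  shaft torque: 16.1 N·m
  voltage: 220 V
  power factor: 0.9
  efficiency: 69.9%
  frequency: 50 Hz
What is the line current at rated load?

11.8 A

ω = 2π×971/60 = 101.7 rad/s; P_out = τω = 16.1 × 101.7 = 1637 W
P_in = P_out / η = 1637 / 0.699 = 2342 W
I = P_in / (V·cosφ) = 2342 / (220 × 0.9) = 11.8 A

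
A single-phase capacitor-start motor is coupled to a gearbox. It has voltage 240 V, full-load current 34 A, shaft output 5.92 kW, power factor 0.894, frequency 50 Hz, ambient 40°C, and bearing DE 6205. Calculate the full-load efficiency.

81.2 %

P_out = 5.92 kW = 5920 W
P_in = V·I·cosφ = 240 × 34 × 0.894 = 7295 W
η = P_out / P_in = 5920 / 7295 = 0.812 = 81.2%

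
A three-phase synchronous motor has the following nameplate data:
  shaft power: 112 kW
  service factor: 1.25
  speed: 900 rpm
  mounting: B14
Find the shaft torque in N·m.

1190 N·m

ω = 2π × 900/60 = 94.25 rad/s
τ = P/ω = 112000/94.25 = 1190 N·m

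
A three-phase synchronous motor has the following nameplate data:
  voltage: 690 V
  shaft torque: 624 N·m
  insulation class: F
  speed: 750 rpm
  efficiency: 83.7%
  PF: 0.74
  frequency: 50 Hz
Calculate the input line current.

ω = 2π×750/60 = 78.54 rad/s; P_out = τω = 624 × 78.54 = 49009 W
P_in = P_out / η = 49009 / 0.837 = 58553 W
I_L = P_in / (√3·V_L·cosφ) = 58553 / (1.732 × 690 × 0.74) = 66.2 A

66.2 A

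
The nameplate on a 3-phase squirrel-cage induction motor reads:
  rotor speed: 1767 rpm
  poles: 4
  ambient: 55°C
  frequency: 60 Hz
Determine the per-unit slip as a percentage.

n_s = 120f/p = 120×60/4 = 1800 rpm
s = (n_s − n)/n_s = (1800 − 1767)/1800 = 0.0183

1.83 %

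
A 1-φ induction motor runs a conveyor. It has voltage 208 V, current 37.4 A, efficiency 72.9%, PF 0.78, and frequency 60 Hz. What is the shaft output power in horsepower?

5.93 HP

P_in = V·I·cosφ = 208 × 37.4 × 0.78 = 6068 W
P_out = η·P_in = 0.729 × 6068 = 4424 W
= 4424/746 = 5.93 HP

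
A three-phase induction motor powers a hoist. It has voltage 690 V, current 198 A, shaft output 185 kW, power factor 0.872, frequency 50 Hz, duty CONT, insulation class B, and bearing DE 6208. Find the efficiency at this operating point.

89.7 %

P_out = 185 kW = 185000 W
P_in = √3·V_L·I_L·cosφ = 1.732 × 690 × 198 × 0.872 = 206338 W
η = P_out / P_in = 185000 / 206338 = 0.897 = 89.7%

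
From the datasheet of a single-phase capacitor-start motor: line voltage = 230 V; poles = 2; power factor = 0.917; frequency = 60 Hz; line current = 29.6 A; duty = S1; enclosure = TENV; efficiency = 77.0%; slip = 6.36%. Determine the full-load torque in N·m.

13.6 N·m

P_in = V·I·cosφ = 230 × 29.6 × 0.917 = 6243 W
P_out = η·P_in = 0.77 × 6243 = 4807 W
n_s = 120×60/2 = 3600 rpm; n = 3600×(1−0.0636) = 3371 rpm
ω = 2π×3371/60 = 353 rad/s
τ = P_out/ω = 4807/353 = 13.6 N·m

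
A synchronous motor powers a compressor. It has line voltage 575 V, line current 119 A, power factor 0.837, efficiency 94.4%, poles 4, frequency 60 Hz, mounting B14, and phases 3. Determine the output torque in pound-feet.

366 lb·ft

P_in = √3·V·I·cosφ = 1.732 × 575 × 119 × 0.837 = 99195 W
P_out = η·P_in = 0.944 × 99195 = 93640 W
n = n_s = 120×60/4 = 1800 rpm (synchronous)
ω = 2π×1800/60 = 188.5 rad/s
τ = P_out/ω = 93640/188.5 = 496.8 N·m
In lb·ft: 496.8/1.356 = 366 lb·ft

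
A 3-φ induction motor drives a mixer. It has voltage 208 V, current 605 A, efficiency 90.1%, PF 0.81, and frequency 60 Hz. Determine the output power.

159 kW

P_in = √3·V·I·cosφ = 1.732 × 208 × 605 × 0.81 = 176543 W
P_out = η·P_in = 0.901 × 176543 = 159065 W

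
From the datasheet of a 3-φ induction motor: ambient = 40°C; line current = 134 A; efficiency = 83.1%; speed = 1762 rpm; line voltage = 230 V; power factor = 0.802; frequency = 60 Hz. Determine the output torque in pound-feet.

P_in = √3·V·I·cosφ = 1.732 × 230 × 134 × 0.802 = 42811 W
P_out = η·P_in = 0.831 × 42811 = 35576 W
n = 1762 rpm
ω = 2π×1762/60 = 184.5 rad/s
τ = P_out/ω = 35576/184.5 = 192.8 N·m
In lb·ft: 192.8/1.356 = 142 lb·ft

142 lb·ft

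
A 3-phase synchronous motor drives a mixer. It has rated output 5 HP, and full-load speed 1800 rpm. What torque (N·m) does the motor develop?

19.8 N·m

P_out = 5 × 746 = 3730 W
ω = 2π × 1800/60 = 188.5 rad/s
τ = P_out/ω = 3730/188.5 = 19.8 N·m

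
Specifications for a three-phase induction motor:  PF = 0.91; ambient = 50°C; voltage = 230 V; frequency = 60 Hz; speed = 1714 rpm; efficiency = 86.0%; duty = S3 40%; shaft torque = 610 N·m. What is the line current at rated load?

ω = 2π×1714/60 = 179.5 rad/s; P_out = τω = 610 × 179.5 = 109495 W
P_in = P_out / η = 109495 / 0.860 = 127320 W
I_L = P_in / (√3·V_L·cosφ) = 127320 / (1.732 × 230 × 0.91) = 351 A

351 A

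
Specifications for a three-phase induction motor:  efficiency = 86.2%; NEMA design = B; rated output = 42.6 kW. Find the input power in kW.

49.4 kW

P_out = 42600 W
P_in = P_out/η = 42600/0.862 = 49420 W = 49.4 kW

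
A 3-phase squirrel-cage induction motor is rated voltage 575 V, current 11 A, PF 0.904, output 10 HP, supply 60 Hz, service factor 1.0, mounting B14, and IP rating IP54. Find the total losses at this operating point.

P_in = √3·V·I·cosφ = 1.732×575×11×0.904 = 9903 W
P_out = 10×746 = 7460 W
Losses = P_in − P_out = 9903 − 7460 = 2443 W

2.44 kW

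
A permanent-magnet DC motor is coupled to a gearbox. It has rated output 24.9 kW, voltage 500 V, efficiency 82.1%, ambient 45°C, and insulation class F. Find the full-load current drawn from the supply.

60.7 A

P_out = 24.9 kW = 24900 W
P_in = P_out / η = 24900 / 0.821 = 30329 W
I = P_in / V = 30329 / 500 = 60.7 A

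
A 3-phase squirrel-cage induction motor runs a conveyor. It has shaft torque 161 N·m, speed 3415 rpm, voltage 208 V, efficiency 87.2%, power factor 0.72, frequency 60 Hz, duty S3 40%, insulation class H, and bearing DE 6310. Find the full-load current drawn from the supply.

ω = 2π×3415/60 = 357.6 rad/s; P_out = τω = 161 × 357.6 = 57574 W
P_in = P_out / η = 57574 / 0.872 = 66025 W
I_L = P_in / (√3·V_L·cosφ) = 66025 / (1.732 × 208 × 0.72) = 255 A

255 A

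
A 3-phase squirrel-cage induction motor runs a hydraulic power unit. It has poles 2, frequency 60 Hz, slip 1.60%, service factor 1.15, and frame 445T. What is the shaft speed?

3542 rpm

n_s = 120f/p = 120×60/2 = 3600 rpm
n = n_s(1 − s) = 3600 × (1 − 0.016) = 3542 rpm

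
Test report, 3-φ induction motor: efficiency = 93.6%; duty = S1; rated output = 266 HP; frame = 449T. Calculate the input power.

212 kW

P_out = 266 × 746 = 198436 W
P_in = P_out/η = 198436/0.936 = 212004 W = 212 kW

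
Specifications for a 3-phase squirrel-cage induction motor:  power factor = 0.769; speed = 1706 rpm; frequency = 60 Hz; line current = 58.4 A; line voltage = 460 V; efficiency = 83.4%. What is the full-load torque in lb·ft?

123 lb·ft

P_in = √3·V·I·cosφ = 1.732 × 460 × 58.4 × 0.769 = 35780 W
P_out = η·P_in = 0.834 × 35780 = 29841 W
n = 1706 rpm
ω = 2π×1706/60 = 178.7 rad/s
τ = P_out/ω = 29841/178.7 = 167 N·m
In lb·ft: 167/1.356 = 123 lb·ft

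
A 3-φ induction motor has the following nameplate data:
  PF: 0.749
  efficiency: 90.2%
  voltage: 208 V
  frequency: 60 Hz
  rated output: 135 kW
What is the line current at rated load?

P_out = 135 kW = 135000 W
P_in = P_out / η = 135000 / 0.902 = 149667 W
I_L = P_in / (√3·V_L·cosφ) = 149667 / (1.732 × 208 × 0.749) = 555 A

555 A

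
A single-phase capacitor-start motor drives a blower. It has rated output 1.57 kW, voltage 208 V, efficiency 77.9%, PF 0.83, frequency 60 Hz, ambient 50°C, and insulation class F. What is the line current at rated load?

11.7 A

P_out = 1.57 kW = 1570 W
P_in = P_out / η = 1570 / 0.779 = 2015 W
I = P_in / (V·cosφ) = 2015 / (208 × 0.83) = 11.7 A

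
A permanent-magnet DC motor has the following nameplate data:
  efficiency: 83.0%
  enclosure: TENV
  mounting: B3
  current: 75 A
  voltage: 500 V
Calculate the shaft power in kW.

31.1 kW

P_in = V·I = 500 × 75 = 37500 W
P_out = η·P_in = 0.83 × 37500 = 31125 W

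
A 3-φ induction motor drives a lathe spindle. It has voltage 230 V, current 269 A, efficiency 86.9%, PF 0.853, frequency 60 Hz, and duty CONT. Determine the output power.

P_in = √3·V·I·cosφ = 1.732 × 230 × 269 × 0.853 = 91406 W
P_out = η·P_in = 0.869 × 91406 = 79432 W

79.4 kW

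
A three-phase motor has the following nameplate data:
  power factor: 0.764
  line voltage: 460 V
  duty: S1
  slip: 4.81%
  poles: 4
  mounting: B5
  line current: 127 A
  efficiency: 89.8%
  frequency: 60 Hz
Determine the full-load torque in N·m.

387 N·m

P_in = √3·V·I·cosφ = 1.732 × 460 × 127 × 0.764 = 77304 W
P_out = η·P_in = 0.898 × 77304 = 69419 W
n_s = 120×60/4 = 1800 rpm; n = 1800×(1−0.0481) = 1713 rpm
ω = 2π×1713/60 = 179.4 rad/s
τ = P_out/ω = 69419/179.4 = 387 N·m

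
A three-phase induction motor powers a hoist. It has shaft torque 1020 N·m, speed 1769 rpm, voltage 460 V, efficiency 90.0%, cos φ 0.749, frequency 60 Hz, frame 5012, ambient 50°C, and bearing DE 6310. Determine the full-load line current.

ω = 2π×1769/60 = 185.2 rad/s; P_out = τω = 1020 × 185.2 = 188904 W
P_in = P_out / η = 188904 / 0.900 = 209893 W
I_L = P_in / (√3·V_L·cosφ) = 209893 / (1.732 × 460 × 0.749) = 352 A

352 A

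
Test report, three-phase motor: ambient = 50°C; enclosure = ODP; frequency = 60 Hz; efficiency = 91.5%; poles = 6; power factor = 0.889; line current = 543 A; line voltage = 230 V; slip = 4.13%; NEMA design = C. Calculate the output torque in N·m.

1460 N·m

P_in = √3·V·I·cosφ = 1.732 × 230 × 543 × 0.889 = 192299 W
P_out = η·P_in = 0.915 × 192299 = 175954 W
n_s = 120×60/6 = 1200 rpm; n = 1200×(1−0.0413) = 1150 rpm
ω = 2π×1150/60 = 120.4 rad/s
τ = P_out/ω = 175954/120.4 = 1460 N·m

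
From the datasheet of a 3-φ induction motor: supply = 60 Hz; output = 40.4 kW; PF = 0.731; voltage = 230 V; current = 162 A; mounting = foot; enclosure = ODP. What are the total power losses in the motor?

6780 W

P_in = √3·V·I·cosφ = 1.732×230×162×0.731 = 47175 W
P_out = 40400 W
Losses = P_in − P_out = 47175 − 40400 = 6775 W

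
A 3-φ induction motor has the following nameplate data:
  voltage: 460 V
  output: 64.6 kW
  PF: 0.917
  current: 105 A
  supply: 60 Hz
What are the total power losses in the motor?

P_in = √3·V·I·cosφ = 1.732×460×105×0.917 = 76712 W
P_out = 64600 W
Losses = P_in − P_out = 76712 − 64600 = 12112 W

12.1 kW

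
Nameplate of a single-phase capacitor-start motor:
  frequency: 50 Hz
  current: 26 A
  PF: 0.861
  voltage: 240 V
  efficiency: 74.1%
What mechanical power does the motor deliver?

P_in = V·I·cosφ = 240 × 26 × 0.861 = 5373 W
P_out = η·P_in = 0.741 × 5373 = 3981 W

3.98 kW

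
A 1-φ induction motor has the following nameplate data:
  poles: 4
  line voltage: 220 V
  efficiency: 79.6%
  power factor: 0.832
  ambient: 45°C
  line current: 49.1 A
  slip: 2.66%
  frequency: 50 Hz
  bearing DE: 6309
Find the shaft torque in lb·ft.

P_in = V·I·cosφ = 220 × 49.1 × 0.832 = 8987 W
P_out = η·P_in = 0.796 × 8987 = 7154 W
n_s = 120×50/4 = 1500 rpm; n = 1500×(1−0.0266) = 1460 rpm
ω = 2π×1460/60 = 152.9 rad/s
τ = P_out/ω = 7154/152.9 = 46.79 N·m
In lb·ft: 46.79/1.356 = 34.5 lb·ft

34.5 lb·ft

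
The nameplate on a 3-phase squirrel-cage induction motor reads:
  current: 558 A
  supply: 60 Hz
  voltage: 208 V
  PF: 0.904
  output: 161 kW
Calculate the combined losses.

P_in = √3·V·I·cosφ = 1.732×208×558×0.904 = 181725 W
P_out = 161000 W
Losses = P_in − P_out = 181725 − 161000 = 20725 W

20.7 kW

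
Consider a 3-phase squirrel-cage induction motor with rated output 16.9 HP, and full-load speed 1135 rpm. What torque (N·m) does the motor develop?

106 N·m

P_out = 16.9 × 746 = 12607 W
ω = 2π × 1135/60 = 118.9 rad/s
τ = P_out/ω = 12607/118.9 = 106 N·m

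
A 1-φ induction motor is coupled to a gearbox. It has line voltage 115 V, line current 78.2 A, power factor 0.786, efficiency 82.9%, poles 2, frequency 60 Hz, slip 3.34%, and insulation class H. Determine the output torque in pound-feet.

P_in = V·I·cosφ = 115 × 78.2 × 0.786 = 7068 W
P_out = η·P_in = 0.829 × 7068 = 5859 W
n_s = 120×60/2 = 3600 rpm; n = 3600×(1−0.0334) = 3480 rpm
ω = 2π×3480/60 = 364.4 rad/s
τ = P_out/ω = 5859/364.4 = 16.08 N·m
In lb·ft: 16.08/1.356 = 11.9 lb·ft

11.9 lb·ft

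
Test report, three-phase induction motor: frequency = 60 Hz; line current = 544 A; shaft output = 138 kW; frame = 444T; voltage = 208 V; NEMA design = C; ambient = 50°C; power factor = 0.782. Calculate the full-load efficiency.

90.0 %

P_out = 138 kW = 138000 W
P_in = √3·V_L·I_L·cosφ = 1.732 × 208 × 544 × 0.782 = 153256 W
η = P_out / P_in = 138000 / 153256 = 0.900 = 90.0%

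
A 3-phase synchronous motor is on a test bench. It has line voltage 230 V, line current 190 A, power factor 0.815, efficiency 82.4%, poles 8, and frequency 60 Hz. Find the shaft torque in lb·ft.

P_in = √3·V·I·cosφ = 1.732 × 230 × 190 × 0.815 = 61686 W
P_out = η·P_in = 0.824 × 61686 = 50829 W
n = n_s = 120×60/8 = 900 rpm (synchronous)
ω = 2π×900/60 = 94.25 rad/s
τ = P_out/ω = 50829/94.25 = 539.3 N·m
In lb·ft: 539.3/1.356 = 398 lb·ft

398 lb·ft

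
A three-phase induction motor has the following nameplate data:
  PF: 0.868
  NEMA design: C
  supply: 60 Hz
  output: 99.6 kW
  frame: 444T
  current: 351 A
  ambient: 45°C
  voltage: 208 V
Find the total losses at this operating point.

10200 W

P_in = √3·V·I·cosφ = 1.732×208×351×0.868 = 109758 W
P_out = 99600 W
Losses = P_in − P_out = 109758 − 99600 = 10158 W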